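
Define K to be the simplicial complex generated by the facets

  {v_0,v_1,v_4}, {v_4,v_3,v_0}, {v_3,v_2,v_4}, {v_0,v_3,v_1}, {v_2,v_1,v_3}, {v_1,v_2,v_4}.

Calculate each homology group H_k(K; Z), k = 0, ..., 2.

H_0 = Z,  H_1 = 0,  H_2 = Z.

Order the vertices as v_0 < v_1 < v_2 < v_3 < v_4. Listing each simplex with vertices in this order, K has dimension 2 with simplices:

  0-simplices (5): [v_0], [v_1], [v_2], [v_3], [v_4]
  1-simplices (9): [v_0,v_1], [v_0,v_3], [v_0,v_4], [v_1,v_2], [v_1,v_3], [v_1,v_4], [v_2,v_3], [v_2,v_4], [v_3,v_4]
  2-simplices (6): [v_0,v_1,v_3], [v_0,v_1,v_4], [v_0,v_3,v_4], [v_1,v_2,v_3], [v_1,v_2,v_4], [v_2,v_3,v_4]

so the chain groups are C_0 ≅ Z^5, C_1 ≅ Z^9, C_2 ≅ Z^6.

∂_1: C_1 → C_0 sends each edge [p,q] (with p < q) to q − p. For instance
  ∂[v_0,v_1] = [v_1] − [v_0].
This gives a 5×9 integer matrix of rank 4; reducing to Smith normal form yields diagonal entries (1,1,1,1).

Boundary ∂_2: C_2 → C_1 sends each 2-simplex [p,q,r] to [q,r] − [p,r] + [p,q]. For instance
  ∂[v_0,v_1,v_3] = [v_1,v_3] − [v_0,v_3] + [v_0,v_1],
  ∂[v_1,v_2,v_3] = [v_2,v_3] − [v_1,v_3] + [v_1,v_2].
The 9×6 boundary matrix has rank 5 and Smith normal form diag(1,1,1,1,1).

From H_k ≅ ker(∂_k) / im(∂_{k+1}) we obtain:

  H_0: rank C_0 − rank ∂_1 = 5 − 4 = 1, and the invariant factors of ∂_1 are all 1, so H_0 = Z.
  H_1: rank ker ∂_1 − rank ∂_2 = (9 − 4) − 5 = 0, and the invariant factors of ∂_2 are all 1, so H_1 = 0.
  H_2: rank ker ∂_2 − rank ∂_3 = (6 − 5) − 0 = 1, and there is no ∂_3, so H_2 = Z.

As a check, the Euler characteristic is 5 − 9 + 6 = 2, which agrees with 1 − 0 + 1 = 2.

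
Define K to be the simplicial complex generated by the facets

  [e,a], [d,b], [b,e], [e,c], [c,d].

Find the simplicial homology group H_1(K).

Order the vertices as a < b < c < d < e. Listing each simplex with vertices in this order, K has dimension 1 with simplices:

  0-simplices (5): a, b, c, d, e
  1-simplices (5): ae, bd, be, cd, ce

giving chain groups C_0 ≅ Z^5, C_1 ≅ Z^5.

Boundary ∂_1: C_1 → C_0 is given by ∂[p,q] = [q] − [p]. For instance
  ∂cd = d − c.
The 5×5 boundary matrix has rank 4 and Smith normal form diag(1,1,1,1).

Now H_k = ker ∂_k / im ∂_{k+1}, so:

  H_1: rank ker ∂_1 − rank ∂_2 = (5 − 4) − 0 = 1, and there is no ∂_2, so H_1 = Z.

H_1 ≅ Z.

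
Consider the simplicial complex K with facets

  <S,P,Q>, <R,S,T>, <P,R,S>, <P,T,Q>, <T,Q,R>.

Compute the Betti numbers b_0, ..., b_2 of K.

Take the total order P < Q < R < S < T on the vertex set. Then K (dimension 2) consists of the simplices:

  0-simplices (5): P, Q, R, S, T
  1-simplices (10): PQ, PR, PS, PT, QR, QS, QT, RS, RT, ST
  2-simplices (5): PQS, PQT, PRS, QRT, RST

Hence C_0 ≅ Z^5, C_1 ≅ Z^10, C_2 ≅ Z^5.

The boundary map ∂_1: C_1 → C_0 is given by ∂[p,q] = [q] − [p].
The 5×10 boundary matrix has rank 4 and Smith normal form diag(1,1,1,1).

∂_2: C_2 → C_1 sends each 2-simplex [p,q,r] to [q,r] − [p,r] + [p,q]. For instance
  ∂PQT = QT − PT + PQ,
  ∂PQS = QS − PS + PQ.
The 10×5 boundary matrix has rank 5 and Smith normal form diag(1,1,1,1,1).

From H_k ≅ ker(∂_k) / im(∂_{k+1}) we obtain:

  H_0: rank C_0 − rank ∂_1 = 5 − 4 = 1, and the invariant factors of ∂_1 are all 1, so H_0 = Z.
  H_1: rank ker ∂_1 − rank ∂_2 = (10 − 4) − 5 = 1, and the invariant factors of ∂_2 are all 1, so H_1 = Z.
  H_2: rank ker ∂_2 − rank ∂_3 = (5 − 5) − 0 = 0, and there is no ∂_3, so H_2 = 0.

As a check, the Euler characteristic is 5 − 10 + 5 = 0, which agrees with 1 − 1 + 0 = 0.
(K is a triangulation of the Möbius band.)

Hence the Betti numbers are b_0 = 1, b_1 = 1, b_2 = 0.

b_0 = 1, b_1 = 1, b_2 = 0.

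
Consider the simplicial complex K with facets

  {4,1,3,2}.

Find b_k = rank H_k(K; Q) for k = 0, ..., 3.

K has 4 vertices, 6 edges, 4 triangles, 1 3-simplex.
rank ∂_0 = 0, rank ∂_1 = 3 ⇒ b_0 = 4 − 0 − 3 = 1; all invariant factors of ∂_1 are 1 so no torsion. So H_0 = Z.
rank ∂_1 = 3, rank ∂_2 = 3 ⇒ b_1 = 6 − 3 − 3 = 0; all invariant factors of ∂_2 are 1 so no torsion. So H_1 = 0.
rank ∂_2 = 3, rank ∂_3 = 1 ⇒ b_2 = 4 − 3 − 1 = 0; all invariant factors of ∂_3 are 1 so no torsion. So H_2 = 0.
rank ∂_3 = 1, rank ∂_4 = 0 ⇒ b_3 = 1 − 1 − 0 = 0. So H_3 = 0.

b_0 = 1, b_1 = 0, b_2 = 0, b_3 = 0.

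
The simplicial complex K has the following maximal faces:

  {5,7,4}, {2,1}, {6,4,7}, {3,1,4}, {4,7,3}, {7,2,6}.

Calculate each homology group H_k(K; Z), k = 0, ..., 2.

Order the vertices as 1 < 2 < 3 < 4 < 5 < 6 < 7. Listing each simplex with vertices in this order, K has dimension 2 with simplices:

  0-simplices (7): [1], [2], [3], [4], [5], [6], [7]
  1-simplices (12): [1,2], [1,3], [1,4], [2,6], [2,7], [3,4], [3,7], [4,5], [4,6], [4,7], [5,7], [6,7]
  2-simplices (5): [1,3,4], [2,6,7], [3,4,7], [4,5,7], [4,6,7]

so the chain groups are C_0 ≅ Z^7, C_1 ≅ Z^12, C_2 ≅ Z^5.

∂_1: C_1 → C_0 maps an edge to its endpoints' difference, ∂[p,q] = q − p.
As a 7×12 matrix over Z this has rank 6, with invariant factors (1,1,1,1,1,1).

Boundary ∂_2: C_2 → C_1 sends each 2-simplex [p,q,r] to [q,r] − [p,r] + [p,q]. For instance
  ∂[4,5,7] = [5,7] − [4,7] + [4,5],
  ∂[4,6,7] = [6,7] − [4,7] + [4,6].
This gives a 12×5 integer matrix of rank 5; reducing to Smith normal form yields diagonal entries (1,1,1,1,1).

From H_k ≅ ker(∂_k) / im(∂_{k+1}) we obtain:

  H_0: rank C_0 − rank ∂_1 = 7 − 6 = 1, and the invariant factors of ∂_1 are all 1, so H_0 ≅ Z.
  H_1: rank ker ∂_1 − rank ∂_2 = (12 − 6) − 5 = 1, and the invariant factors of ∂_2 are all 1, so H_1 ≅ Z.
  H_2: rank ker ∂_2 − rank ∂_3 = (5 − 5) − 0 = 0, and there is no ∂_3, so H_2 ≅ 0.

As a check, the Euler characteristic is 7 − 12 + 5 = 0, which agrees with 1 − 1 + 0 = 0.

H_0 = Z,  H_1 = Z,  H_2 = 0.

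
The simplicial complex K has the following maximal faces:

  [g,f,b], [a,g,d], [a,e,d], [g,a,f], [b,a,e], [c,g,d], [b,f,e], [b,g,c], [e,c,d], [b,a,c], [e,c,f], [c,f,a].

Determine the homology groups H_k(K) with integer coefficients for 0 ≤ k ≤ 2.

Fix the vertex order a < b < c < d < e < f < g and write every simplex with vertices in increasing order. Then dim K = 2 and the simplices of K are:

  0-simplices (7): a, b, c, d, e, f, g
  1-simplices (18): ab, ac, ad, ae, af, ag, bc, be, bf, bg, cd, ce, cf, cg, de, dg, ef, fg
  2-simplices (12): abc, abe, acf, ade, adg, afg, bcg, bef, bfg, cde, cdg, cef

giving chain groups C_0 ≅ Z^7, C_1 ≅ Z^18, C_2 ≅ Z^12.

∂_1: C_1 → C_0 sends each edge [p,q] (with p < q) to q − p.
As a 7×18 matrix over Z this has rank 6, with invariant factors (1,1,1,1,1,1).

Boundary ∂_2: C_2 → C_1 acts by ∂[p,q,r] = [q,r] − [p,r] + [p,q]. For instance
  ∂acf = cf − af + ac,
  ∂cef = ef − cf + ce.
As a 18×12 matrix over Z this has rank 12, with invariant factors (1,1,1,1,1,1,1,1,1,1,1,2).

Reading off H_k = ker ∂_k / im ∂_{k+1}:

  H_0: rank C_0 − rank ∂_1 = 7 − 6 = 1, and the invariant factors of ∂_1 are all 1, so H_0 = Z.
  H_1: rank ker ∂_1 − rank ∂_2 = (18 − 6) − 12 = 0, and ∂_2 has invariant factor 2 > 1, so H_1 = Z/2.
  H_2: rank ker ∂_2 − rank ∂_3 = (12 − 12) − 0 = 0, and there is no ∂_3, so H_2 = 0.

(K is a triangulation of the real projective plane RP^2.)

H_0 ≅ Z,  H_1 ≅ Z/2,  H_2 = 0.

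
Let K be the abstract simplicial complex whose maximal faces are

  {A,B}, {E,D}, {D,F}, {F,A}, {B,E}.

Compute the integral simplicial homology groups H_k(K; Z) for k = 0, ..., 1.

Order the vertices as A < B < D < E < F. Listing each simplex with vertices in this order, K has dimension 1 with simplices:

  0-simplices (5): A, B, D, E, F
  1-simplices (5): AB, AF, BE, DE, DF

so the chain groups are C_0 ≅ Z^5, C_1 ≅ Z^5.

Boundary ∂_1: C_1 → C_0 maps an edge to its endpoints' difference, ∂[p,q] = q − p.
This gives a 5×5 integer matrix of rank 4; reducing to Smith normal form yields diagonal entries (1,1,1,1).

Now H_k = ker ∂_k / im ∂_{k+1}, so:

  H_0: rank C_0 − rank ∂_1 = 5 − 4 = 1, and the invariant factors of ∂_1 are all 1, so H_0 = Z.
  H_1: rank ker ∂_1 − rank ∂_2 = (5 − 4) − 0 = 1, and there is no ∂_2, so H_1 = Z.

As a check, the Euler characteristic is 5 − 5 = 0, which agrees with 1 − 1 = 0.
(K is a triangulation of the circle S^1.)

H_0 ≅ Z,  H_1 ≅ Z.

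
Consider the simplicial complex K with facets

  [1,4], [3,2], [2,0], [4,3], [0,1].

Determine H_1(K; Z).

H_1 = Z.

Order the vertices as 0 < 1 < 2 < 3 < 4. Listing each simplex with vertices in this order, K has dimension 1 with simplices:

  0-simplices (5): [0], [1], [2], [3], [4]
  1-simplices (5): [0,1], [0,2], [1,4], [2,3], [3,4]

giving chain groups C_0 ≅ Z^5, C_1 ≅ Z^5.

The boundary map ∂_1: C_1 → C_0 sends each edge [p,q] (with p < q) to q − p. For instance
  ∂[0,1] = [1] − [0].
This gives a 5×5 integer matrix of rank 4; reducing to Smith normal form yields diagonal entries (1,1,1,1).

Computing H_k = (kernel of ∂_k) / (image of ∂_{k+1}):

  H_1: rank ker ∂_1 − rank ∂_2 = (5 − 4) − 0 = 1, and there is no ∂_2, so H_1 = Z.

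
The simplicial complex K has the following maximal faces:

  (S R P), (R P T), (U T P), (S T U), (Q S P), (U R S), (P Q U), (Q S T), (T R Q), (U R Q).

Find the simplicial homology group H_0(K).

Fix the vertex order P < Q < R < S < T < U and write every simplex with vertices in increasing order. Then dim K = 2 and the simplices of K are:

  0-simplices (6): P, Q, R, S, T, U
  1-simplices (15): PQ, PR, PS, PT, PU, QR, QS, QT, QU, RS, RT, RU, ST, SU, TU
  2-simplices (10): PQS, PQU, PRS, PRT, PTU, QRT, QRU, QST, RSU, STU

so the chain groups are C_0 ≅ Z^6, C_1 ≅ Z^15, C_2 ≅ Z^10.

Boundary ∂_1: C_1 → C_0 is given by ∂[p,q] = [q] − [p].
The resulting 6×15 matrix has rank 5, and its Smith normal form has invariant factors (1,1,1,1,1).

The boundary map ∂_2: C_2 → C_1 sends each 2-simplex [p,q,r] to [q,r] − [p,r] + [p,q]. For instance
  ∂PQS = QS − PS + PQ,
  ∂PTU = TU − PU + PT.
As a 15×10 matrix over Z this has rank 10, with invariant factors (1,1,1,1,1,1,1,1,1,2).

Reading off H_k = ker ∂_k / im ∂_{k+1}:

  H_0: rank C_0 − rank ∂_1 = 6 − 5 = 1, and the invariant factors of ∂_1 are all 1, so H_0 = Z.

H_0 ≅ Z.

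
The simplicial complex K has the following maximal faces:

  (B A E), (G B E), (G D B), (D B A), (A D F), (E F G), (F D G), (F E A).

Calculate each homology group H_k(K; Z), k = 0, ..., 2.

Fix the vertex order A < B < D < E < F < G and write every simplex with vertices in increasing order. Then dim K = 2 and the simplices of K are:

  0-simplices (6): A, B, D, E, F, G
  1-simplices (12): AB, AD, AE, AF, BD, BE, BG, DF, DG, EF, EG, FG
  2-simplices (8): ABD, ABE, ADF, AEF, BDG, BEG, DFG, EFG

giving chain groups C_0 ≅ Z^6, C_1 ≅ Z^12, C_2 ≅ Z^8.

Boundary ∂_1: C_1 → C_0 maps an edge to its endpoints' difference, ∂[p,q] = q − p. For instance
  ∂DG = G − D.
This gives a 6×12 integer matrix of rank 5; reducing to Smith normal form yields diagonal entries (1,1,1,1,1).

∂_2: C_2 → C_1 sends each 2-simplex [p,q,r] to [q,r] − [p,r] + [p,q]. For instance
  ∂AEF = EF − AF + AE,
  ∂BEG = EG − BG + BE.
The 12×8 boundary matrix has rank 7 and Smith normal form diag(1,1,1,1,1,1,1).

From H_k ≅ ker(∂_k) / im(∂_{k+1}) we obtain:

  H_0: rank C_0 − rank ∂_1 = 6 − 5 = 1, and the invariant factors of ∂_1 are all 1, so H_0 = Z.
  H_1: rank ker ∂_1 − rank ∂_2 = (12 − 5) − 7 = 0, and the invariant factors of ∂_2 are all 1, so H_1 = 0.
  H_2: rank ker ∂_2 − rank ∂_3 = (8 − 7) − 0 = 1, and there is no ∂_3, so H_2 = Z.

(K is a triangulation of the 2-sphere S^2.)

H_0 = Z,  H_1 = 0,  H_2 = Z.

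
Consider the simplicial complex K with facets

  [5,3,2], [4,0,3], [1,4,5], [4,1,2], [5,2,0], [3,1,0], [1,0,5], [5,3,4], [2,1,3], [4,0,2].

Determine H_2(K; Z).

H_2 = 0.

Fix the vertex order 0 < 1 < 2 < 3 < 4 < 5 and write every simplex with vertices in increasing order. Then dim K = 2 and the simplices of K are:

  0-simplices (6): [0], [1], [2], [3], [4], [5]
  1-simplices (15): [0,1], [0,2], [0,3], [0,4], [0,5], [1,2], [1,3], [1,4], [1,5], [2,3], [2,4], [2,5], [3,4], [3,5], [4,5]
  2-simplices (10): [0,1,3], [0,1,5], [0,2,4], [0,2,5], [0,3,4], [1,2,3], [1,2,4], [1,4,5], [2,3,5], [3,4,5]

giving chain groups C_0 ≅ Z^6, C_1 ≅ Z^15, C_2 ≅ Z^10.

∂_1: C_1 → C_0 maps an edge to its endpoints' difference, ∂[p,q] = q − p. For instance
  ∂[0,4] = [4] − [0].
This gives a 6×15 integer matrix of rank 5; reducing to Smith normal form yields diagonal entries (1,1,1,1,1).

The boundary map ∂_2: C_2 → C_1 acts by ∂[p,q,r] = [q,r] − [p,r] + [p,q]. For instance
  ∂[0,2,5] = [2,5] − [0,5] + [0,2],
  ∂[0,1,5] = [1,5] − [0,5] + [0,1].
As a 15×10 matrix over Z this has rank 10, with invariant factors (1,1,1,1,1,1,1,1,1,2).

Reading off H_k = ker ∂_k / im ∂_{k+1}:

  H_2: rank ker ∂_2 − rank ∂_3 = (10 − 10) − 0 = 0, and there is no ∂_3, so H_2 ≅ 0.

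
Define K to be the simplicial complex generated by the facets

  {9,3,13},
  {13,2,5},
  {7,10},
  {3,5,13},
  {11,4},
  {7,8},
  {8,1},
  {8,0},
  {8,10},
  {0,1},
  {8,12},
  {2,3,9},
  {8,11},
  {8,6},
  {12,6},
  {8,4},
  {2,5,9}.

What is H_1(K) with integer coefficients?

K has 14 vertices, 22 edges, 5 triangles.
rank ∂_1 = 12, rank ∂_2 = 5 ⇒ b_1 = 22 − 12 − 5 = 5; all invariant factors of ∂_2 are 1 so no torsion. So H_1 ≅ Z^5.

H_1 = Z^5.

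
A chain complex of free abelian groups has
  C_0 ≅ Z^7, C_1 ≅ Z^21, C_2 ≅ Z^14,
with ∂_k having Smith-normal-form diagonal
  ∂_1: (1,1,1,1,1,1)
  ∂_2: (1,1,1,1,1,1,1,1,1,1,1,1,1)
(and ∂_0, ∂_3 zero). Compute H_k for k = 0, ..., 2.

H_0: b_0 = 7 − 0 − 6 = 1; torsion from ∂_1 factors > 1: none. So H_0 = Z.
H_1: b_1 = 21 − 6 − 13 = 2; torsion from ∂_2 factors > 1: none. So H_1 = Z^2.
H_2: b_2 = 14 − 13 − 0 = 1; torsion from ∂_3 factors > 1: none. So H_2 = Z.

H_0 = Z,  H_1 = Z^2,  H_2 = Z.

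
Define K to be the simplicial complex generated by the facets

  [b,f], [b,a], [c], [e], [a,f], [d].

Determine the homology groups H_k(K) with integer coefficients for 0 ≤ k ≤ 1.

H_0 = Z^4,  H_1 = Z.

Take the total order a < b < c < d < e < f on the vertex set. Then K (dimension 1) consists of the simplices:

  0-simplices (6): a, b, c, d, e, f
  1-simplices (3): ab, af, bf

Hence C_0 ≅ Z^6, C_1 ≅ Z^3.

∂_1: C_1 → C_0 sends each edge [p,q] (with p < q) to q − p. For instance
  ∂bf = f − b.
The 6×3 boundary matrix has rank 2 and Smith normal form diag(1,1).

Reading off H_k = ker ∂_k / im ∂_{k+1}:

  H_0: rank C_0 − rank ∂_1 = 6 − 2 = 4, and the invariant factors of ∂_1 are all 1, so H_0 = Z^4.
  H_1: rank ker ∂_1 − rank ∂_2 = (3 − 2) − 0 = 1, and there is no ∂_2, so H_1 = Z.

As a check, the Euler characteristic is 6 − 3 = 3, which agrees with 4 − 1 = 3.
(K is a triangulation of the disjoint union of a set of 3 points and the circle S^1.)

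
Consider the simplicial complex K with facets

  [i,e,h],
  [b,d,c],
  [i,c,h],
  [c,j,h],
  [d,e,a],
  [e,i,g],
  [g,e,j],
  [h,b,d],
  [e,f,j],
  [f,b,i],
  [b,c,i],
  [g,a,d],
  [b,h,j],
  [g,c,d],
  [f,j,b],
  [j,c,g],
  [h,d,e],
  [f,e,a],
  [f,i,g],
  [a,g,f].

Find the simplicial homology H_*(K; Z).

H_0 ≅ Z,  H_1 ≅ Z ⊕ Z/2Z,  H_2 = 0.

K has 10 vertices, 30 edges, 20 triangles.
rank ∂_0 = 0, rank ∂_1 = 9 ⇒ b_0 = 10 − 0 − 9 = 1; all invariant factors of ∂_1 are 1 so no torsion. So H_0 ≅ Z.
rank ∂_1 = 9, rank ∂_2 = 20 ⇒ b_1 = 30 − 9 − 20 = 1; ∂_2 has invariant factor(s) [2] giving torsion. So H_1 ≅ Z ⊕ Z/2Z.
rank ∂_2 = 20, rank ∂_3 = 0 ⇒ b_2 = 20 − 20 − 0 = 0. So H_2 ≅ 0.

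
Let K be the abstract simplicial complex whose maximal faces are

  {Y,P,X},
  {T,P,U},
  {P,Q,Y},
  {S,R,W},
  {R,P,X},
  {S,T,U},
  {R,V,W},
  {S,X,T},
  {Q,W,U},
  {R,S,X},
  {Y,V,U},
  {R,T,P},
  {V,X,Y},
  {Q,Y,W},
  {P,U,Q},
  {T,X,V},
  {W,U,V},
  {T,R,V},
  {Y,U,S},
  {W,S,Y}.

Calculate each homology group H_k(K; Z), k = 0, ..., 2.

H_0 ≅ Z,  H_1 ≅ Z ⊕ Z/2,  H_2 = 0.

Take the total order P < Q < R < S < T < U < V < W < X < Y on the vertex set. Then K (dimension 2) consists of the simplices:

  0-simplices (10): P, Q, R, S, T, U, V, W, X, Y
  1-simplices (30): PQ, PR, PT, PU, PX, PY, QU, QW, QY, RS, RT, RV, RW, RX, ST, SU, SW, SX, SY, TU, TV, TX, UV, UW, UY, VW, VX, VY, WY, XY
  2-simplices (20): PQU, PQY, PRT, PRX, PTU, PXY, QUW, QWY, RSW, RSX, RTV, RVW, STU, STX, SUY, SWY, TVX, UVW, UVY, VXY

giving chain groups C_0 ≅ Z^10, C_1 ≅ Z^30, C_2 ≅ Z^20.

Boundary ∂_1: C_1 → C_0 maps an edge to its endpoints' difference, ∂[p,q] = q − p.
As a 10×30 matrix over Z this has rank 9, with invariant factors (1,1,1,1,1,1,1,1,1).

The boundary map ∂_2: C_2 → C_1 acts by ∂[p,q,r] = [q,r] − [p,r] + [p,q]. For instance
  ∂STU = TU − SU + ST,
  ∂PXY = XY − PY + PX.
As a 30×20 matrix over Z this has rank 20, with invariant factors (1,1,1,1,1,1,1,1,1,1,1,1,1,1,1,1,1,1,1,2).

Now H_k = ker ∂_k / im ∂_{k+1}, so:

  H_0: rank C_0 − rank ∂_1 = 10 − 9 = 1, and the invariant factors of ∂_1 are all 1, so H_0 = Z.
  H_1: rank ker ∂_1 − rank ∂_2 = (30 − 9) − 20 = 1, and ∂_2 has invariant factor 2 > 1, so H_1 = Z ⊕ Z/2.
  H_2: rank ker ∂_2 − rank ∂_3 = (20 − 20) − 0 = 0, and there is no ∂_3, so H_2 = 0.

(K is a triangulation of the Klein bottle.)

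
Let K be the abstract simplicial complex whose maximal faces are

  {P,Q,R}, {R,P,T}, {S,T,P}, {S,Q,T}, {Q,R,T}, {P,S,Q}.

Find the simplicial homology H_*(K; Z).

We work with the vertex ordering P < Q < R < S < T. The simplices of K, each written with vertices in increasing order, are:

  0-simplices (5): P, Q, R, S, T
  1-simplices (9): PQ, PR, PS, PT, QR, QS, QT, RT, ST
  2-simplices (6): PQR, PQS, PRT, PST, QRT, QST

giving chain groups C_0 ≅ Z^5, C_1 ≅ Z^9, C_2 ≅ Z^6.

Boundary ∂_1: C_1 → C_0 maps an edge to its endpoints' difference, ∂[p,q] = q − p.
The 5×9 boundary matrix has rank 4 and Smith normal form diag(1,1,1,1).

The boundary map ∂_2: C_2 → C_1 acts by ∂[p,q,r] = [q,r] − [p,r] + [p,q]. For instance
  ∂PQR = QR − PR + PQ,
  ∂PQS = QS − PS + PQ.
The 9×6 boundary matrix has rank 5 and Smith normal form diag(1,1,1,1,1).

From H_k ≅ ker(∂_k) / im(∂_{k+1}) we obtain:

  H_0: rank C_0 − rank ∂_1 = 5 − 4 = 1, and the invariant factors of ∂_1 are all 1, so H_0 ≅ Z.
  H_1: rank ker ∂_1 − rank ∂_2 = (9 − 4) − 5 = 0, and the invariant factors of ∂_2 are all 1, so H_1 ≅ 0.
  H_2: rank ker ∂_2 − rank ∂_3 = (6 − 5) − 0 = 1, and there is no ∂_3, so H_2 ≅ Z.

H_0 = Z,  H_1 = 0,  H_2 = Z.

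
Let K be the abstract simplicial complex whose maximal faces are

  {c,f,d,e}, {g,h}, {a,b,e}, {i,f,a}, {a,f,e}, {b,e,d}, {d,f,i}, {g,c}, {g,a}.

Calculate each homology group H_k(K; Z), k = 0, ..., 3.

H_0 ≅ Z,  H_1 ≅ Z,  H_2 = 0,  H_3 = 0.

Take the total order a < b < c < d < e < f < g < h < i on the vertex set. Then K (dimension 3) consists of the simplices:

  0-simplices (9): a, b, c, d, e, f, g, h, i
  1-simplices (17): ab, ae, af, ag, ai, bd, be, cd, ce, cf, cg, de, df, di, ef, fi, gh
  2-simplices (9): abe, aef, afi, bde, cde, cdf, cef, def, dfi
  3-simplices (1): cdef

Hence C_0 ≅ Z^9, C_1 ≅ Z^17, C_2 ≅ Z^9, C_3 ≅ Z^1.

∂_1: C_1 → C_0 sends each edge [p,q] (with p < q) to q − p. For instance
  ∂ce = e − c.
As a 9×17 matrix over Z this has rank 8, with invariant factors (1,1,1,1,1,1,1,1).

∂_2: C_2 → C_1 acts by ∂[p,q,r] = [q,r] − [p,r] + [p,q]. For instance
  ∂cde = de − ce + cd,
  ∂afi = fi − ai + af.
The 17×9 boundary matrix has rank 8 and Smith normal form diag(1,1,1,1,1,1,1,1).

The boundary map ∂_3: C_3 → C_2 sends each 3-simplex σ to the alternating sum Σ_i (−1)^i (σ with its i-th vertex removed). For instance
  ∂cdef = def − cef + cdf − cde.
This gives a 9×1 integer matrix of rank 1; reducing to Smith normal form yields diagonal entries (1).

Computing H_k = (kernel of ∂_k) / (image of ∂_{k+1}):

  H_0: rank C_0 − rank ∂_1 = 9 − 8 = 1, and the invariant factors of ∂_1 are all 1, so H_0 = Z.
  H_1: rank ker ∂_1 − rank ∂_2 = (17 − 8) − 8 = 1, and the invariant factors of ∂_2 are all 1, so H_1 = Z.
  H_2: rank ker ∂_2 − rank ∂_3 = (9 − 8) − 1 = 0, and the invariant factors of ∂_3 are all 1, so H_2 = 0.
  H_3: rank ker ∂_3 − rank ∂_4 = (1 − 1) − 0 = 0, and there is no ∂_4, so H_3 = 0.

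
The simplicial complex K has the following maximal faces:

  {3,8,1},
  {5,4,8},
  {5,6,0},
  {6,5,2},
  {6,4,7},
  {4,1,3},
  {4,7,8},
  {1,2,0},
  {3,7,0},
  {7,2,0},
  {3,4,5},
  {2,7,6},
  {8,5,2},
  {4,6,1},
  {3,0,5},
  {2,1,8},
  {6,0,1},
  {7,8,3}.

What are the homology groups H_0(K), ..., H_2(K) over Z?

H_0 = Z,  H_1 = Z ⊕ Z/2,  H_2 = 0.

Order the vertices as 0 < 1 < 2 < 3 < 4 < 5 < 6 < 7 < 8. Listing each simplex with vertices in this order, K has dimension 2 with simplices:

  0-simplices (9): [0], [1], [2], [3], [4], [5], [6], [7], [8]
  1-simplices (27): (27 of them)
  2-simplices (18): [0,1,2], [0,1,6], [0,2,7], [0,3,5], [0,3,7], [0,5,6], [1,2,8], [1,3,4], [1,3,8], [1,4,6], [2,5,6], [2,5,8], [2,6,7], [3,4,5], [3,7,8], [4,5,8], [4,6,7], [4,7,8]

so the chain groups are C_0 ≅ Z^9, C_1 ≅ Z^27, C_2 ≅ Z^18.

∂_1: C_1 → C_0 maps an edge to its endpoints' difference, ∂[p,q] = q − p.
As a 9×27 matrix over Z this has rank 8, with invariant factors (1,1,1,1,1,1,1,1).

Boundary ∂_2: C_2 → C_1 sends each 2-simplex [p,q,r] to [q,r] − [p,r] + [p,q]. For instance
  ∂[1,2,8] = [2,8] − [1,8] + [1,2],
  ∂[1,3,8] = [3,8] − [1,8] + [1,3].
As a 27×18 matrix over Z this has rank 18, with invariant factors (1,1,1,1,1,1,1,1,1,1,1,1,1,1,1,1,1,2).

Computing H_k = (kernel of ∂_k) / (image of ∂_{k+1}):

  H_0: rank C_0 − rank ∂_1 = 9 − 8 = 1, and the invariant factors of ∂_1 are all 1, so H_0 ≅ Z.
  H_1: rank ker ∂_1 − rank ∂_2 = (27 − 8) − 18 = 1, and ∂_2 has invariant factor 2 > 1, so H_1 ≅ Z ⊕ Z/2.
  H_2: rank ker ∂_2 − rank ∂_3 = (18 − 18) − 0 = 0, and there is no ∂_3, so H_2 ≅ 0.

As a check, the Euler characteristic is 9 − 27 + 18 = 0, which agrees with 1 − 1 + 0 = 0.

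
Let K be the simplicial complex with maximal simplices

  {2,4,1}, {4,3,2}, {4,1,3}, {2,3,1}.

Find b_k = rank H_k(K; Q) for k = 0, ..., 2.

b_0 = 1, b_1 = 0, b_2 = 1.

Order the vertices as 1 < 2 < 3 < 4. Listing each simplex with vertices in this order, K has dimension 2 with simplices:

  0-simplices (4): [1], [2], [3], [4]
  1-simplices (6): [1,2], [1,3], [1,4], [2,3], [2,4], [3,4]
  2-simplices (4): [1,2,3], [1,2,4], [1,3,4], [2,3,4]

giving chain groups C_0 ≅ Z^4, C_1 ≅ Z^6, C_2 ≅ Z^4.

Boundary ∂_1: C_1 → C_0 maps an edge to its endpoints' difference, ∂[p,q] = q − p.
This gives a 4×6 integer matrix of rank 3; reducing to Smith normal form yields diagonal entries (1,1,1).

∂_2: C_2 → C_1 acts by ∂[p,q,r] = [q,r] − [p,r] + [p,q]. For instance
  ∂[1,2,4] = [2,4] − [1,4] + [1,2],
  ∂[1,2,3] = [2,3] − [1,3] + [1,2].
This gives a 6×4 integer matrix of rank 3; reducing to Smith normal form yields diagonal entries (1,1,1).

Computing H_k = (kernel of ∂_k) / (image of ∂_{k+1}):

  H_0: rank C_0 − rank ∂_1 = 4 − 3 = 1, and the invariant factors of ∂_1 are all 1, so H_0 ≅ Z.
  H_1: rank ker ∂_1 − rank ∂_2 = (6 − 3) − 3 = 0, and the invariant factors of ∂_2 are all 1, so H_1 ≅ 0.
  H_2: rank ker ∂_2 − rank ∂_3 = (4 − 3) − 0 = 1, and there is no ∂_3, so H_2 ≅ Z.

Hence the Betti numbers are b_0 = 1, b_1 = 0, b_2 = 1.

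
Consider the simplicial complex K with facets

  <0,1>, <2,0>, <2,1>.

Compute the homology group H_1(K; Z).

Fix the vertex order 0 < 1 < 2 and write every simplex with vertices in increasing order. Then dim K = 1 and the simplices of K are:

  0-simplices (3): [0], [1], [2]
  1-simplices (3): [0,1], [0,2], [1,2]

Hence C_0 ≅ Z^3, C_1 ≅ Z^3.

∂_1: C_1 → C_0 is given by ∂[p,q] = [q] − [p].
The 3×3 boundary matrix has rank 2 and Smith normal form diag(1,1).

Now H_k = ker ∂_k / im ∂_{k+1}, so:

  H_1: rank ker ∂_1 − rank ∂_2 = (3 − 2) − 0 = 1, and there is no ∂_2, so H_1 ≅ Z.

(K is a triangulation of the circle S^1.)

H_1 ≅ Z.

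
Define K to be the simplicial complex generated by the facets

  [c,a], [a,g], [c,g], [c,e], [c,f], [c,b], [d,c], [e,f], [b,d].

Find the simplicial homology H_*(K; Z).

H_0 = Z,  H_1 = Z^3.

Take the total order a < b < c < d < e < f < g on the vertex set. Then K (dimension 1) consists of the simplices:

  0-simplices (7): a, b, c, d, e, f, g
  1-simplices (9): ac, ag, bc, bd, cd, ce, cf, cg, ef

so the chain groups are C_0 ≅ Z^7, C_1 ≅ Z^9.

∂_1: C_1 → C_0 maps an edge to its endpoints' difference, ∂[p,q] = q − p. For instance
  ∂bd = d − b.
The resulting 7×9 matrix has rank 6, and its Smith normal form has invariant factors (1,1,1,1,1,1).

From H_k ≅ ker(∂_k) / im(∂_{k+1}) we obtain:

  H_0: rank C_0 − rank ∂_1 = 7 − 6 = 1, and the invariant factors of ∂_1 are all 1, so H_0 ≅ Z.
  H_1: rank ker ∂_1 − rank ∂_2 = (9 − 6) − 0 = 3, and there is no ∂_2, so H_1 ≅ Z^3.

As a check, the Euler characteristic is 7 − 9 = -2, which agrees with 1 − 3 = -2.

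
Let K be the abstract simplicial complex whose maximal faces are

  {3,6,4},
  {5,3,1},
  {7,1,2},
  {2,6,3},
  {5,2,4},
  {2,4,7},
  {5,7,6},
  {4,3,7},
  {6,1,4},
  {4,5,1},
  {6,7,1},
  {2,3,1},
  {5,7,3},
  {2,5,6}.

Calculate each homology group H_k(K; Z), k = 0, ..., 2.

Take the total order 1 < 2 < 3 < 4 < 5 < 6 < 7 on the vertex set. Then K (dimension 2) consists of the simplices:

  0-simplices (7): [1], [2], [3], [4], [5], [6], [7]
  1-simplices (21): [1,2], [1,3], [1,4], [1,5], [1,6], [1,7], [2,3], [2,4], [2,5], [2,6], [2,7], [3,4], [3,5], [3,6], [3,7], [4,5], [4,6], [4,7], [5,6], [5,7], [6,7]
  2-simplices (14): [1,2,3], [1,2,7], [1,3,5], [1,4,5], [1,4,6], [1,6,7], [2,3,6], [2,4,5], [2,4,7], [2,5,6], [3,4,6], [3,4,7], [3,5,7], [5,6,7]

giving chain groups C_0 ≅ Z^7, C_1 ≅ Z^21, C_2 ≅ Z^14.

Boundary ∂_1: C_1 → C_0 maps an edge to its endpoints' difference, ∂[p,q] = q − p. For instance
  ∂[1,2] = [2] − [1].
The resulting 7×21 matrix has rank 6, and its Smith normal form has invariant factors (1,1,1,1,1,1).

The boundary map ∂_2: C_2 → C_1 sends each 2-simplex [p,q,r] to [q,r] − [p,r] + [p,q]. For instance
  ∂[2,4,7] = [4,7] − [2,7] + [2,4],
  ∂[1,2,7] = [2,7] − [1,7] + [1,2].
The resulting 21×14 matrix has rank 13, and its Smith normal form has invariant factors (1,1,1,1,1,1,1,1,1,1,1,1,1).

Reading off H_k = ker ∂_k / im ∂_{k+1}:

  H_0: rank C_0 − rank ∂_1 = 7 − 6 = 1, and the invariant factors of ∂_1 are all 1, so H_0 ≅ Z.
  H_1: rank ker ∂_1 − rank ∂_2 = (21 − 6) − 13 = 2, and the invariant factors of ∂_2 are all 1, so H_1 ≅ Z^2.
  H_2: rank ker ∂_2 − rank ∂_3 = (14 − 13) − 0 = 1, and there is no ∂_3, so H_2 ≅ Z.

(K is a triangulation of the torus T^2.)

H_0 = Z,  H_1 = Z^2,  H_2 = Z.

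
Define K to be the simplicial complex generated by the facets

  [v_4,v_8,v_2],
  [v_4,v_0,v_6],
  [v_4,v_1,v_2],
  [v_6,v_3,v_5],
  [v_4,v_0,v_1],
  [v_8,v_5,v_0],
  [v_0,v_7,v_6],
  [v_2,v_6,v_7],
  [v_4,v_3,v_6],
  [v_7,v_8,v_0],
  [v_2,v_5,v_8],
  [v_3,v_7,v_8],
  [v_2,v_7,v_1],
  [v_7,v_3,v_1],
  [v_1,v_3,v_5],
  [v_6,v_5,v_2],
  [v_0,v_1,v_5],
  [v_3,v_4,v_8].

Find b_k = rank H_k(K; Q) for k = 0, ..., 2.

b_0 = 1, b_1 = 2, b_2 = 1.

We work with the vertex ordering v_0 < v_1 < v_2 < v_3 < v_4 < v_5 < v_6 < v_7 < v_8. The simplices of K, each written with vertices in increasing order, are:

  0-simplices (9): [v_0], [v_1], [v_2], [v_3], [v_4], [v_5], [v_6], [v_7], [v_8]
  1-simplices (27): (27 of them)
  2-simplices (18): (18 of them)

giving chain groups C_0 ≅ Z^9, C_1 ≅ Z^27, C_2 ≅ Z^18.

∂_1: C_1 → C_0 is given by ∂[p,q] = [q] − [p]. For instance
  ∂[v_2,v_4] = [v_4] − [v_2].
This gives a 9×27 integer matrix of rank 8; reducing to Smith normal form yields diagonal entries (1,1,1,1,1,1,1,1).

∂_2: C_2 → C_1 sends each 2-simplex [p,q,r] to [q,r] − [p,r] + [p,q]. For instance
  ∂[v_1,v_2,v_4] = [v_2,v_4] − [v_1,v_4] + [v_1,v_2],
  ∂[v_0,v_4,v_6] = [v_4,v_6] − [v_0,v_6] + [v_0,v_4].
As a 27×18 matrix over Z this has rank 17, with invariant factors (1,1,1,1,1,1,1,1,1,1,1,1,1,1,1,1,1).

Now H_k = ker ∂_k / im ∂_{k+1}, so:

  H_0: rank C_0 − rank ∂_1 = 9 − 8 = 1, and the invariant factors of ∂_1 are all 1, so H_0 = Z.
  H_1: rank ker ∂_1 − rank ∂_2 = (27 − 8) − 17 = 2, and the invariant factors of ∂_2 are all 1, so H_1 = Z^2.
  H_2: rank ker ∂_2 − rank ∂_3 = (18 − 17) − 0 = 1, and there is no ∂_3, so H_2 = Z.

(K is a triangulation of the torus T^2.)

Hence the Betti numbers are b_0 = 1, b_1 = 2, b_2 = 1.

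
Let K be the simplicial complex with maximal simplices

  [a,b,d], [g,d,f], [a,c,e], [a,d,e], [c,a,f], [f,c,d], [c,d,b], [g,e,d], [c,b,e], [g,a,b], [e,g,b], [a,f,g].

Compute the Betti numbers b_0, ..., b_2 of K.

We work with the vertex ordering a < b < c < d < e < f < g. The simplices of K, each written with vertices in increasing order, are:

  0-simplices (7): a, b, c, d, e, f, g
  1-simplices (18): ab, ac, ad, ae, af, ag, bc, bd, be, bg, cd, ce, cf, de, df, dg, eg, fg
  2-simplices (12): abd, abg, ace, acf, ade, afg, bcd, bce, beg, cdf, deg, dfg

Hence C_0 ≅ Z^7, C_1 ≅ Z^18, C_2 ≅ Z^12.

Boundary ∂_1: C_1 → C_0 is given by ∂[p,q] = [q] − [p]. For instance
  ∂bc = c − b.
As a 7×18 matrix over Z this has rank 6, with invariant factors (1,1,1,1,1,1).

Boundary ∂_2: C_2 → C_1 sends each 2-simplex [p,q,r] to [q,r] − [p,r] + [p,q]. For instance
  ∂abd = bd − ad + ab,
  ∂ade = de − ae + ad.
The 18×12 boundary matrix has rank 12 and Smith normal form diag(1,1,1,1,1,1,1,1,1,1,1,2).

From H_k ≅ ker(∂_k) / im(∂_{k+1}) we obtain:

  H_0: rank C_0 − rank ∂_1 = 7 − 6 = 1, and the invariant factors of ∂_1 are all 1, so H_0 = Z.
  H_1: rank ker ∂_1 − rank ∂_2 = (18 − 6) − 12 = 0, and ∂_2 has invariant factor 2 > 1, so H_1 = Z/2.
  H_2: rank ker ∂_2 − rank ∂_3 = (12 − 12) − 0 = 0, and there is no ∂_3, so H_2 = 0.

Hence the Betti numbers are b_0 = 1, b_1 = 0, b_2 = 0.

b_0 = 1, b_1 = 0, b_2 = 0.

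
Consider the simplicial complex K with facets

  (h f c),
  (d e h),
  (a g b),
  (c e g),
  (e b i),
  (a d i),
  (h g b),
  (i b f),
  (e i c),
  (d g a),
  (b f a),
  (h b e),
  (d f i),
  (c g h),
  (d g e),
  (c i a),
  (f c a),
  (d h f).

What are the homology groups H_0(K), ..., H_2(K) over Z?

H_0 = Z,  H_1 = Z ⊕ Z/2Z,  H_2 = 0.

Order the vertices as a < b < c < d < e < f < g < h < i. Listing each simplex with vertices in this order, K has dimension 2 with simplices:

  0-simplices (9): a, b, c, d, e, f, g, h, i
  1-simplices (27): ab, ac, ad, af, ag, ai, be, bf, bg, bh, bi, ce, cf, cg, ch, ci, de, df, dg, dh, di, eg, eh, ei, fh, fi, gh
  2-simplices (18): abf, abg, acf, aci, adg, adi, beh, bei, bfi, bgh, ceg, cei, cfh, cgh, deg, deh, dfh, dfi

so the chain groups are C_0 ≅ Z^9, C_1 ≅ Z^27, C_2 ≅ Z^18.

∂_1: C_1 → C_0 maps an edge to its endpoints' difference, ∂[p,q] = q − p. For instance
  ∂ci = i − c.
As a 9×27 matrix over Z this has rank 8, with invariant factors (1,1,1,1,1,1,1,1).

The boundary map ∂_2: C_2 → C_1 sends each 2-simplex [p,q,r] to [q,r] − [p,r] + [p,q]. For instance
  ∂beh = eh − bh + be,
  ∂cfh = fh − ch + cf.
As a 27×18 matrix over Z this has rank 18, with invariant factors (1,1,1,1,1,1,1,1,1,1,1,1,1,1,1,1,1,2).

Reading off H_k = ker ∂_k / im ∂_{k+1}:

  H_0: rank C_0 − rank ∂_1 = 9 − 8 = 1, and the invariant factors of ∂_1 are all 1, so H_0 ≅ Z.
  H_1: rank ker ∂_1 − rank ∂_2 = (27 − 8) − 18 = 1, and ∂_2 has invariant factor 2 > 1, so H_1 ≅ Z ⊕ Z/2Z.
  H_2: rank ker ∂_2 − rank ∂_3 = (18 − 18) − 0 = 0, and there is no ∂_3, so H_2 ≅ 0.

(K is a triangulation of the Klein bottle.)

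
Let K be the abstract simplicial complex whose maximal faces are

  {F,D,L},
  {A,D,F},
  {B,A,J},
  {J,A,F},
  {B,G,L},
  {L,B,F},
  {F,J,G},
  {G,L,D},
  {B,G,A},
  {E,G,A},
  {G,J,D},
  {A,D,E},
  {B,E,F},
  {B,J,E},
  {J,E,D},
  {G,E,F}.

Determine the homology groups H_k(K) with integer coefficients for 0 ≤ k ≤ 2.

Take the total order A < B < D < E < F < G < J < L on the vertex set. Then K (dimension 2) consists of the simplices:

  0-simplices (8): A, B, D, E, F, G, J, L
  1-simplices (24): AB, AD, AE, AF, AG, AJ, BE, BF, BG, BJ, BL, DE, DF, DG, DJ, DL, EF, EG, EJ, FG, FJ, FL, GJ, GL
  2-simplices (16): ABG, ABJ, ADE, ADF, AEG, AFJ, BEF, BEJ, BFL, BGL, DEJ, DFL, DGJ, DGL, EFG, FGJ

so the chain groups are C_0 ≅ Z^8, C_1 ≅ Z^24, C_2 ≅ Z^16.

Boundary ∂_1: C_1 → C_0 maps an edge to its endpoints' difference, ∂[p,q] = q − p.
The resulting 8×24 matrix has rank 7, and its Smith normal form has invariant factors (1,1,1,1,1,1,1).

The boundary map ∂_2: C_2 → C_1 maps a triangle to the signed sum of its edges. For instance
  ∂DFL = FL − DL + DF,
  ∂BEJ = EJ − BJ + BE.
This gives a 24×16 integer matrix of rank 15; reducing to Smith normal form yields diagonal entries (1,1,1,1,1,1,1,1,1,1,1,1,1,1,1).

Computing H_k = (kernel of ∂_k) / (image of ∂_{k+1}):

  H_0: rank C_0 − rank ∂_1 = 8 − 7 = 1, and the invariant factors of ∂_1 are all 1, so H_0 ≅ Z.
  H_1: rank ker ∂_1 − rank ∂_2 = (24 − 7) − 15 = 2, and the invariant factors of ∂_2 are all 1, so H_1 ≅ Z^2.
  H_2: rank ker ∂_2 − rank ∂_3 = (16 − 15) − 0 = 1, and there is no ∂_3, so H_2 ≅ Z.

H_0 = Z,  H_1 = Z^2,  H_2 = Z.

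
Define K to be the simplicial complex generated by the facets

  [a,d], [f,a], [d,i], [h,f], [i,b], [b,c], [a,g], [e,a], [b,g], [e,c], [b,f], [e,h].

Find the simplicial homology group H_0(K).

H_0 ≅ Z.

Fix the vertex order a < b < c < d < e < f < g < h < i and write every simplex with vertices in increasing order. Then dim K = 1 and the simplices of K are:

  0-simplices (9): a, b, c, d, e, f, g, h, i
  1-simplices (12): ad, ae, af, ag, bc, bf, bg, bi, ce, di, eh, fh

giving chain groups C_0 ≅ Z^9, C_1 ≅ Z^12.

The boundary map ∂_1: C_1 → C_0 sends each edge [p,q] (with p < q) to q − p.
As a 9×12 matrix over Z this has rank 8, with invariant factors (1,1,1,1,1,1,1,1).

Now H_k = ker ∂_k / im ∂_{k+1}, so:

  H_0: rank C_0 − rank ∂_1 = 9 − 8 = 1, and the invariant factors of ∂_1 are all 1, so H_0 = Z.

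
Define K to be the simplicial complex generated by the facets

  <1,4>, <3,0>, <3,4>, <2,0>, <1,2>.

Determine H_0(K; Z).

Take the total order 0 < 1 < 2 < 3 < 4 on the vertex set. Then K (dimension 1) consists of the simplices:

  0-simplices (5): [0], [1], [2], [3], [4]
  1-simplices (5): [0,2], [0,3], [1,2], [1,4], [3,4]

so the chain groups are C_0 ≅ Z^5, C_1 ≅ Z^5.

∂_1: C_1 → C_0 maps an edge to its endpoints' difference, ∂[p,q] = q − p.
The resulting 5×5 matrix has rank 4, and its Smith normal form has invariant factors (1,1,1,1).

Computing H_k = (kernel of ∂_k) / (image of ∂_{k+1}):

  H_0: rank C_0 − rank ∂_1 = 5 − 4 = 1, and the invariant factors of ∂_1 are all 1, so H_0 = Z.

(K is a triangulation of the circle S^1.)

H_0 = Z.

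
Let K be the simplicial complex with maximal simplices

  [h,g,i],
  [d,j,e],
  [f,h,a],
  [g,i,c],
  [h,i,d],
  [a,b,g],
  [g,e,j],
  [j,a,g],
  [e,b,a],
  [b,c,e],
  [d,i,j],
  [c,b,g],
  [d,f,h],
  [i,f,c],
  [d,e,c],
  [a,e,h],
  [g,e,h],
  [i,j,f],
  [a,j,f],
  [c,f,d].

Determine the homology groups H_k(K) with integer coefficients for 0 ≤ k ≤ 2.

H_0 = Z,  H_1 = Z ⊕ Z_2,  H_2 = 0.

We work with the vertex ordering a < b < c < d < e < f < g < h < i < j. The simplices of K, each written with vertices in increasing order, are:

  0-simplices (10): a, b, c, d, e, f, g, h, i, j
  1-simplices (30): ab, ae, af, ag, ah, aj, bc, be, bg, cd, ce, cf, cg, ci, de, df, dh, di, dj, eg, eh, ej, fh, fi, fj, gh, gi, gj, hi, ij
  2-simplices (20): abe, abg, aeh, afh, afj, agj, bce, bcg, cde, cdf, cfi, cgi, dej, dfh, dhi, dij, egh, egj, fij, ghi

Hence C_0 ≅ Z^10, C_1 ≅ Z^30, C_2 ≅ Z^20.

The boundary map ∂_1: C_1 → C_0 maps an edge to its endpoints' difference, ∂[p,q] = q − p. For instance
  ∂af = f − a.
As a 10×30 matrix over Z this has rank 9, with invariant factors (1,1,1,1,1,1,1,1,1).

∂_2: C_2 → C_1 maps a triangle to the signed sum of its edges. For instance
  ∂cfi = fi − ci + cf,
  ∂afj = fj − aj + af.
This gives a 30×20 integer matrix of rank 20; reducing to Smith normal form yields diagonal entries (1,1,1,1,1,1,1,1,1,1,1,1,1,1,1,1,1,1,1,2).

Reading off H_k = ker ∂_k / im ∂_{k+1}:

  H_0: rank C_0 − rank ∂_1 = 10 − 9 = 1, and the invariant factors of ∂_1 are all 1, so H_0 = Z.
  H_1: rank ker ∂_1 − rank ∂_2 = (30 − 9) − 20 = 1, and ∂_2 has invariant factor 2 > 1, so H_1 = Z ⊕ Z_2.
  H_2: rank ker ∂_2 − rank ∂_3 = (20 − 20) − 0 = 0, and there is no ∂_3, so H_2 = 0.

As a check, the Euler characteristic is 10 − 30 + 20 = 0, which agrees with 1 − 1 + 0 = 0.
(K is a triangulation of the Klein bottle.)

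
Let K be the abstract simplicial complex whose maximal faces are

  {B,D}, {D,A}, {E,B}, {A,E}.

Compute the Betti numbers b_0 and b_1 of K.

We work with the vertex ordering A < B < D < E. The simplices of K, each written with vertices in increasing order, are:

  0-simplices (4): A, B, D, E
  1-simplices (4): AD, AE, BD, BE

so the chain groups are C_0 ≅ Z^4, C_1 ≅ Z^4.

∂_1: C_1 → C_0 is given by ∂[p,q] = [q] − [p]. For instance
  ∂BD = D − B.
The 4×4 boundary matrix has rank 3 and Smith normal form diag(1,1,1).

Computing H_k = (kernel of ∂_k) / (image of ∂_{k+1}):

  H_0: rank C_0 − rank ∂_1 = 4 − 3 = 1, and the invariant factors of ∂_1 are all 1, so H_0 ≅ Z.
  H_1: rank ker ∂_1 − rank ∂_2 = (4 − 3) − 0 = 1, and there is no ∂_2, so H_1 ≅ Z.

As a check, the Euler characteristic is 4 − 4 = 0, which agrees with 1 − 1 = 0.

Hence the Betti numbers are b_0 = 1, b_1 = 1.

b_0 = 1, b_1 = 1.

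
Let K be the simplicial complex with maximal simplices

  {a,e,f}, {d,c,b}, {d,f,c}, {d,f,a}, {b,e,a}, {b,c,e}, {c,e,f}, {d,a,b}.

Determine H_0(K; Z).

H_0 = Z.

Fix the vertex order a < b < c < d < e < f and write every simplex with vertices in increasing order. Then dim K = 2 and the simplices of K are:

  0-simplices (6): a, b, c, d, e, f
  1-simplices (12): ab, ad, ae, af, bc, bd, be, cd, ce, cf, df, ef
  2-simplices (8): abd, abe, adf, aef, bcd, bce, cdf, cef

giving chain groups C_0 ≅ Z^6, C_1 ≅ Z^12, C_2 ≅ Z^8.

The boundary map ∂_1: C_1 → C_0 is given by ∂[p,q] = [q] − [p]. For instance
  ∂be = e − b.
The resulting 6×12 matrix has rank 5, and its Smith normal form has invariant factors (1,1,1,1,1).

∂_2: C_2 → C_1 maps a triangle to the signed sum of its edges. For instance
  ∂abe = be − ae + ab,
  ∂bcd = cd − bd + bc.
The resulting 12×8 matrix has rank 7, and its Smith normal form has invariant factors (1,1,1,1,1,1,1).

Reading off H_k = ker ∂_k / im ∂_{k+1}:

  H_0: rank C_0 − rank ∂_1 = 6 − 5 = 1, and the invariant factors of ∂_1 are all 1, so H_0 = Z.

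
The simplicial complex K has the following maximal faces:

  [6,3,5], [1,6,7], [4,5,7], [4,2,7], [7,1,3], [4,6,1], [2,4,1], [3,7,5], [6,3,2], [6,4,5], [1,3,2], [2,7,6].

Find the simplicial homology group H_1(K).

K has 7 vertices, 18 edges, 12 triangles.
rank ∂_1 = 6, rank ∂_2 = 12 ⇒ b_1 = 18 − 6 − 12 = 0; ∂_2 has invariant factor(s) [2] giving torsion. So H_1 = Z/2Z.

H_1 ≅ Z/2Z.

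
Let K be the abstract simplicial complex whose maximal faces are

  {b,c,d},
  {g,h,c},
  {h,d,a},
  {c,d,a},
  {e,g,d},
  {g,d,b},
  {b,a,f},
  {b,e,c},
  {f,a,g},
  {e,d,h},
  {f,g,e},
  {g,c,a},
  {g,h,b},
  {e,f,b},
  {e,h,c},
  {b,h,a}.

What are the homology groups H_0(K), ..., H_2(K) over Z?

H_0 = Z,  H_1 = Z^2,  H_2 = Z.

Fix the vertex order a < b < c < d < e < f < g < h and write every simplex with vertices in increasing order. Then dim K = 2 and the simplices of K are:

  0-simplices (8): a, b, c, d, e, f, g, h
  1-simplices (24): ab, ac, ad, af, ag, ah, bc, bd, be, bf, bg, bh, cd, ce, cg, ch, de, dg, dh, ef, eg, eh, fg, gh
  2-simplices (16): abf, abh, acd, acg, adh, afg, bcd, bce, bdg, bef, bgh, ceh, cgh, deg, deh, efg

Hence C_0 ≅ Z^8, C_1 ≅ Z^24, C_2 ≅ Z^16.

The boundary map ∂_1: C_1 → C_0 sends each edge [p,q] (with p < q) to q − p.
The resulting 8×24 matrix has rank 7, and its Smith normal form has invariant factors (1,1,1,1,1,1,1).

∂_2: C_2 → C_1 sends each 2-simplex [p,q,r] to [q,r] − [p,r] + [p,q]. For instance
  ∂abf = bf − af + ab,
  ∂abh = bh − ah + ab.
The resulting 24×16 matrix has rank 15, and its Smith normal form has invariant factors (1,1,1,1,1,1,1,1,1,1,1,1,1,1,1).

Reading off H_k = ker ∂_k / im ∂_{k+1}:

  H_0: rank C_0 − rank ∂_1 = 8 − 7 = 1, and the invariant factors of ∂_1 are all 1, so H_0 ≅ Z.
  H_1: rank ker ∂_1 − rank ∂_2 = (24 − 7) − 15 = 2, and the invariant factors of ∂_2 are all 1, so H_1 ≅ Z^2.
  H_2: rank ker ∂_2 − rank ∂_3 = (16 − 15) − 0 = 1, and there is no ∂_3, so H_2 ≅ Z.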